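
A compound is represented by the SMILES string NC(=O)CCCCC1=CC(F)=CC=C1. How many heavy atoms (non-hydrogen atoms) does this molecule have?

Every atom symbol written in the SMILES (organic subset) is one heavy atom; implicit H are not written.
Heavy atoms by element → C:11, F:1, N:1, O:1.
Total: 14.

14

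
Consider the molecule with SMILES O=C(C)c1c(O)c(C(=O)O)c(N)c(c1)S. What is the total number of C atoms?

9

Count every carbon token in the SMILES (each C, including those in ring-closure positions and inside branches).
Carbon count: 9.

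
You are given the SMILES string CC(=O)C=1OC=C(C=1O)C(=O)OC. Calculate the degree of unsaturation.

Degree of unsaturation = (number of rings) + (number of π bonds).
Ring closures in the SMILES: 1.
π bonds: 4 double bonds (each 1 DoU) → 4 DoU from unsaturation.
Total DoU = 1 + 4 = 5.

5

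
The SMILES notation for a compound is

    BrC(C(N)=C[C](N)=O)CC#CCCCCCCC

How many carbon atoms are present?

14

Count every carbon token in the SMILES (each C, including those in ring-closure positions and inside branches).
Carbon count: 14.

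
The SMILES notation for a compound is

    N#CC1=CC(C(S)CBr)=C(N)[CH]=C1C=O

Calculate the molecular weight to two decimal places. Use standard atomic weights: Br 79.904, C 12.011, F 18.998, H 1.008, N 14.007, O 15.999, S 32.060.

285.16 g/mol

First, the molecular formula is C10H9BrN2OS (counting implicit H from valence).
  Br: 1 × 79.904 = 79.904
  C: 10 × 12.011 = 120.110
  H: 9 × 1.008 = 9.072
  N: 2 × 14.007 = 28.014
  O: 1 × 15.999 = 15.999
  S: 1 × 32.060 = 32.060
Sum: 1×79.904 + 10×12.011 + 9×1.008 + 2×14.007 + 1×15.999 + 1×32.060 = 285.159 → 285.16 g/mol.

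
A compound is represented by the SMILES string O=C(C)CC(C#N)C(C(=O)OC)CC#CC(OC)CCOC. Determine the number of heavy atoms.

Every atom symbol written in the SMILES (organic subset) is one heavy atom; implicit H are not written.
Heavy atoms by element → C:16, N:1, O:5.
Total: 22.

22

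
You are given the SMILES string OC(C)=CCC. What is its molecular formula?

C5H10O

Walk through each heavy atom and fill implicit hydrogens from standard valence (C 4, N 3, O 2, S 2, halogen 1):
  atom 1: O, bond orders sum to 1 (valence 2) → 1 H
  atom 2: C, bond orders sum to 4 (valence 4) → 0 H
  atom 3: C, bond orders sum to 1 (valence 4) → 3 H
  atom 4: C, bond orders sum to 3 (valence 4) → 1 H
  atom 5: C, bond orders sum to 2 (valence 4) → 2 H
  atom 6: C, bond orders sum to 1 (valence 4) → 3 H
Totals → C:5, H:10, O:1.
In Hill order: C5H10O.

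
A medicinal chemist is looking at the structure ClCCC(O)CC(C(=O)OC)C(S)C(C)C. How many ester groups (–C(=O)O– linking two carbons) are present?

The ester motif appears at heavy-atom position 8 in the SMILES.
Other groups present: 1 hydroxyl, 1 thiol.
Ester count: 1.

1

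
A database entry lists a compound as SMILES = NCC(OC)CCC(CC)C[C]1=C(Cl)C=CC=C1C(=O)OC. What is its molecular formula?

C17H26ClNO3

Walk through each heavy atom and fill implicit hydrogens from standard valence (C 4, N 3, O 2, S 2, halogen 1):
  atom 1: N, bond orders sum to 1 (valence 3) → 2 H
  atom 2: C, bond orders sum to 2 (valence 4) → 2 H
  atom 3: C, bond orders sum to 3 (valence 4) → 1 H
  atom 4: O, bond orders sum to 2 (valence 2) → 0 H
  atom 5: C, bond orders sum to 1 (valence 4) → 3 H
  atom 6: C, bond orders sum to 2 (valence 4) → 2 H
  atom 7: C, bond orders sum to 2 (valence 4) → 2 H
  atom 8: C, bond orders sum to 3 (valence 4) → 1 H
  atom 9: C, bond orders sum to 2 (valence 4) → 2 H
  atom 10: C, bond orders sum to 1 (valence 4) → 3 H
  atom 11: C, bond orders sum to 2 (valence 4) → 2 H
  atom 12: C with explicit H count 0
  atom 13: C, bond orders sum to 4 (valence 4) → 0 H
  atom 14: Cl (halogen, monovalent) → 0 H
  atom 15: C, bond orders sum to 3 (valence 4) → 1 H
  atom 16: C, bond orders sum to 3 (valence 4) → 1 H
  atom 17: C, bond orders sum to 3 (valence 4) → 1 H
  atom 18: C, bond orders sum to 4 (valence 4) → 0 H
  atom 19: C, bond orders sum to 4 (valence 4) → 0 H
  atom 20: O, bond orders sum to 2 (valence 2) → 0 H
  atom 21: O, bond orders sum to 2 (valence 2) → 0 H
  atom 22: C, bond orders sum to 1 (valence 4) → 3 H
Totals → C:17, H:26, Cl:1, N:1, O:3.
In Hill order: C17H26ClNO3.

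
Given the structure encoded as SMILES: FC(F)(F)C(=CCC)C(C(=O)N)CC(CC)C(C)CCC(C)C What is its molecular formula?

Walk through each heavy atom and fill implicit hydrogens from standard valence (C 4, N 3, O 2, S 2, halogen 1):
  atom 1: F (halogen, monovalent) → 0 H
  atom 2: C, bond orders sum to 4 (valence 4) → 0 H
  atom 3: F (halogen, monovalent) → 0 H
  atom 4: F (halogen, monovalent) → 0 H
  atom 5: C, bond orders sum to 4 (valence 4) → 0 H
  atom 6: C, bond orders sum to 3 (valence 4) → 1 H
  atom 7: C, bond orders sum to 2 (valence 4) → 2 H
  atom 8: C, bond orders sum to 1 (valence 4) → 3 H
  atom 9: C, bond orders sum to 3 (valence 4) → 1 H
  atom 10: C, bond orders sum to 4 (valence 4) → 0 H
  atom 11: O, bond orders sum to 2 (valence 2) → 0 H
  atom 12: N, bond orders sum to 1 (valence 3) → 2 H
  atom 13: C, bond orders sum to 2 (valence 4) → 2 H
  atom 14: C, bond orders sum to 3 (valence 4) → 1 H
  atom 15: C, bond orders sum to 2 (valence 4) → 2 H
  atom 16: C, bond orders sum to 1 (valence 4) → 3 H
  atom 17: C, bond orders sum to 3 (valence 4) → 1 H
  atom 18: C, bond orders sum to 1 (valence 4) → 3 H
  atom 19: C, bond orders sum to 2 (valence 4) → 2 H
  atom 20: C, bond orders sum to 2 (valence 4) → 2 H
  atom 21: C, bond orders sum to 3 (valence 4) → 1 H
  atom 22: C, bond orders sum to 1 (valence 4) → 3 H
  atom 23: C, bond orders sum to 1 (valence 4) → 3 H
Totals → C:18, H:32, F:3, N:1, O:1.
In Hill order: C18H32F3NO.

C18H32F3NO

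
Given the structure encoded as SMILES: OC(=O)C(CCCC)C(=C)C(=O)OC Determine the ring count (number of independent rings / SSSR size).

0

In SMILES, each pair of matching ring-closure digits denotes one ring-closing bond; the number of such bonds equals the number of independent rings.
Ring-closure bonds here: 0.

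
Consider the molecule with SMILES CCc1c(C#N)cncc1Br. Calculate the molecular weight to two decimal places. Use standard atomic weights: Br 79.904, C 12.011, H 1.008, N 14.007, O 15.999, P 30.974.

First, the molecular formula is C8H7BrN2 (counting implicit H from valence).
  Br: 1 × 79.904 = 79.904
  C: 8 × 12.011 = 96.088
  H: 7 × 1.008 = 7.056
  N: 2 × 14.007 = 28.014
Sum: 1×79.904 + 8×12.011 + 7×1.008 + 2×14.007 = 211.062 → 211.06 g/mol.

211.06 g/mol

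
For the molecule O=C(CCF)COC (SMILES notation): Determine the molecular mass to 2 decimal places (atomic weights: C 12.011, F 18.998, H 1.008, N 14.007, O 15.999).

First, the molecular formula is C5H9FO2 (counting implicit H from valence).
  C: 5 × 12.011 = 60.055
  F: 1 × 18.998 = 18.998
  H: 9 × 1.008 = 9.072
  O: 2 × 15.999 = 31.998
Sum: 5×12.011 + 1×18.998 + 9×1.008 + 2×15.999 = 120.123 → 120.12 g/mol.

120.12 g/mol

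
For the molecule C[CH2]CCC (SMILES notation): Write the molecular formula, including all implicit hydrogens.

Walk through each heavy atom and fill implicit hydrogens from standard valence (C 4, N 3, O 2, S 2, halogen 1):
  atom 1: C, bond orders sum to 1 (valence 4) → 3 H
  atom 2: C with explicit H count 2
  atom 3: C, bond orders sum to 2 (valence 4) → 2 H
  atom 4: C, bond orders sum to 2 (valence 4) → 2 H
  atom 5: C, bond orders sum to 1 (valence 4) → 3 H
Totals → C:5, H:12.
In Hill order: C5H12.

C5H12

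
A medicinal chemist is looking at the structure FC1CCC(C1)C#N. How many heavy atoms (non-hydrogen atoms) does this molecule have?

Every atom symbol written in the SMILES (organic subset) is one heavy atom; implicit H are not written.
Heavy atoms by element → C:6, F:1, N:1.
Total: 8.

8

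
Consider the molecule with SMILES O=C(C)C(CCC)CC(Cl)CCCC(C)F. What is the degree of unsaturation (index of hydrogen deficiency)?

Degree of unsaturation = (number of rings) + (number of π bonds).
Ring closures in the SMILES: 0.
π bonds: 1 double bond (each 1 DoU) → 1 DoU from unsaturation.
Total DoU = 0 + 1 = 1.

1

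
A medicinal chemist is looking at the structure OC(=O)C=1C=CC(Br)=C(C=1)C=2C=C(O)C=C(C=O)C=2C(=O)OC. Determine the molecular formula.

Walk through each heavy atom and fill implicit hydrogens from standard valence (C 4, N 3, O 2, S 2, halogen 1):
  atom 1: O, bond orders sum to 1 (valence 2) → 1 H
  atom 2: C, bond orders sum to 4 (valence 4) → 0 H
  atom 3: O, bond orders sum to 2 (valence 2) → 0 H
  atom 4: C, bond orders sum to 4 (valence 4) → 0 H
  atom 5: C, bond orders sum to 3 (valence 4) → 1 H
  atom 6: C, bond orders sum to 3 (valence 4) → 1 H
  atom 7: C, bond orders sum to 4 (valence 4) → 0 H
  atom 8: Br (halogen, monovalent) → 0 H
  atom 9: C, bond orders sum to 4 (valence 4) → 0 H
  atom 10: C, bond orders sum to 3 (valence 4) → 1 H
  atom 11: C, bond orders sum to 4 (valence 4) → 0 H
  atom 12: C, bond orders sum to 3 (valence 4) → 1 H
  atom 13: C, bond orders sum to 4 (valence 4) → 0 H
  atom 14: O, bond orders sum to 1 (valence 2) → 1 H
  atom 15: C, bond orders sum to 3 (valence 4) → 1 H
  atom 16: C, bond orders sum to 4 (valence 4) → 0 H
  atom 17: C, bond orders sum to 3 (valence 4) → 1 H
  atom 18: O, bond orders sum to 2 (valence 2) → 0 H
  atom 19: C, bond orders sum to 4 (valence 4) → 0 H
  atom 20: C, bond orders sum to 4 (valence 4) → 0 H
  atom 21: O, bond orders sum to 2 (valence 2) → 0 H
  atom 22: O, bond orders sum to 2 (valence 2) → 0 H
  atom 23: C, bond orders sum to 1 (valence 4) → 3 H
Totals → C:16, H:11, Br:1, O:6.

C16H11BrO6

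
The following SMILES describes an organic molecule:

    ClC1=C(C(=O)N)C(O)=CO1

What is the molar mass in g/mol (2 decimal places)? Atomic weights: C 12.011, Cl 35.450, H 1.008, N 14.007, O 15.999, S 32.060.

161.54 g/mol

First, the molecular formula is C5H4ClNO3 (counting implicit H from valence).
  C: 5 × 12.011 = 60.055
  Cl: 1 × 35.450 = 35.450
  H: 4 × 1.008 = 4.032
  N: 1 × 14.007 = 14.007
  O: 3 × 15.999 = 47.997
Sum: 5×12.011 + 1×35.450 + 4×1.008 + 1×14.007 + 3×15.999 = 161.541 → 161.54 g/mol.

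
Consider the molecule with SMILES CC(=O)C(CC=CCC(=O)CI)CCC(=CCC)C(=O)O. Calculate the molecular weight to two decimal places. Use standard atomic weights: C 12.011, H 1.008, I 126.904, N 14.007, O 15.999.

First, the molecular formula is C16H23IO4 (counting implicit H from valence).
  C: 16 × 12.011 = 192.176
  H: 23 × 1.008 = 23.184
  I: 1 × 126.904 = 126.904
  O: 4 × 15.999 = 63.996
Sum: 16×12.011 + 23×1.008 + 1×126.904 + 4×15.999 = 406.260 → 406.26 g/mol.

406.26 g/mol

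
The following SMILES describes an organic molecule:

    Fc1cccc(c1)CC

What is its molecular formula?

Walk through each heavy atom and fill implicit hydrogens from standard valence (C 4, N 3, O 2, S 2, halogen 1); for lowercase aromatic atoms, an aromatic c carries 1 H when it has two neighbours and 0 H with three, and aromatic n carries 0 H:
  atom 1: F (halogen, monovalent) → 0 H
  atom 2: aromatic c, 3 neighbours → 0 H
  atom 3: aromatic c, 2 neighbours → 1 H
  atom 4: aromatic c, 2 neighbours → 1 H
  atom 5: aromatic c, 2 neighbours → 1 H
  atom 6: aromatic c, 3 neighbours → 0 H
  atom 7: aromatic c, 2 neighbours → 1 H
  atom 8: C, bond orders sum to 2 (valence 4) → 2 H
  atom 9: C, bond orders sum to 1 (valence 4) → 3 H
Totals → C:8, H:9, F:1.
In Hill order: C8H9F.

C8H9F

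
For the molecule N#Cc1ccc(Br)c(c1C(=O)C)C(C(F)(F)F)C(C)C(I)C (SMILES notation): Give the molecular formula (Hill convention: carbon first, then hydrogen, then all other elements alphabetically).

C15H14BrF3INO

Walk through each heavy atom and fill implicit hydrogens from standard valence (C 4, N 3, O 2, S 2, halogen 1); for lowercase aromatic atoms, an aromatic c carries 1 H when it has two neighbours and 0 H with three, and aromatic n carries 0 H:
  atom 1: N, bond orders sum to 3 (valence 3) → 0 H
  atom 2: C, bond orders sum to 4 (valence 4) → 0 H
  atom 3: aromatic c, 3 neighbours → 0 H
  atom 4: aromatic c, 2 neighbours → 1 H
  atom 5: aromatic c, 2 neighbours → 1 H
  atom 6: aromatic c, 3 neighbours → 0 H
  atom 7: Br (halogen, monovalent) → 0 H
  atom 8: aromatic c, 3 neighbours → 0 H
  atom 9: aromatic c, 3 neighbours → 0 H
  atom 10: C, bond orders sum to 4 (valence 4) → 0 H
  atom 11: O, bond orders sum to 2 (valence 2) → 0 H
  atom 12: C, bond orders sum to 1 (valence 4) → 3 H
  atom 13: C, bond orders sum to 3 (valence 4) → 1 H
  atom 14: C, bond orders sum to 4 (valence 4) → 0 H
  atom 15: F (halogen, monovalent) → 0 H
  atom 16: F (halogen, monovalent) → 0 H
  atom 17: F (halogen, monovalent) → 0 H
  atom 18: C, bond orders sum to 3 (valence 4) → 1 H
  atom 19: C, bond orders sum to 1 (valence 4) → 3 H
  atom 20: C, bond orders sum to 3 (valence 4) → 1 H
  atom 21: I (halogen, monovalent) → 0 H
  atom 22: C, bond orders sum to 1 (valence 4) → 3 H
Totals → C:15, H:14, Br:1, F:3, I:1, N:1, O:1.
In Hill order: C15H14BrF3INO.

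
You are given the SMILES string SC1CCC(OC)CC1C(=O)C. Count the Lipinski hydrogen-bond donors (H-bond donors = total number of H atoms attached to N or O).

0

Donors: find every N or O and count the H atoms it carries.
  atom 6 (O): bond orders sum to 2 → 0 H
  atom 11 (O): bond orders sum to 2 → 0 H
Lipinski HBD = 0.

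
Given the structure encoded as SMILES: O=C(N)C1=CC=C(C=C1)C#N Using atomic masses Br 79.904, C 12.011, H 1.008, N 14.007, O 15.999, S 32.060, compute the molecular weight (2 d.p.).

146.15 g/mol

First, the molecular formula is C8H6N2O (counting implicit H from valence).
  C: 8 × 12.011 = 96.088
  H: 6 × 1.008 = 6.048
  N: 2 × 14.007 = 28.014
  O: 1 × 15.999 = 15.999
Sum: 8×12.011 + 6×1.008 + 2×14.007 + 1×15.999 = 146.149 → 146.15 g/mol.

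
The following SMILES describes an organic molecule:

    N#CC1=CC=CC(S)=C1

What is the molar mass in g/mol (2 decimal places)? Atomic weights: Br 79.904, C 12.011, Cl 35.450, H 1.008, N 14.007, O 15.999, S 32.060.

First, the molecular formula is C7H5NS (counting implicit H from valence).
  C: 7 × 12.011 = 84.077
  H: 5 × 1.008 = 5.040
  N: 1 × 14.007 = 14.007
  S: 1 × 32.060 = 32.060
Sum: 7×12.011 + 5×1.008 + 1×14.007 + 1×32.060 = 135.184 → 135.18 g/mol.

135.18 g/mol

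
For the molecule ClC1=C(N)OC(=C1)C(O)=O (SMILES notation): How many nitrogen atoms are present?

Scan the SMILES for N atoms (remember two-letter symbols like Cl and Br are single atoms).
Nitrogen count: 1.

1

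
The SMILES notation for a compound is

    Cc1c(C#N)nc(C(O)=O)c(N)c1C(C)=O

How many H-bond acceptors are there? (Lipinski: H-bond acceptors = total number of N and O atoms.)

N atoms: 3; O atoms: 3.
Lipinski HBA = 3 + 3 = 6.

6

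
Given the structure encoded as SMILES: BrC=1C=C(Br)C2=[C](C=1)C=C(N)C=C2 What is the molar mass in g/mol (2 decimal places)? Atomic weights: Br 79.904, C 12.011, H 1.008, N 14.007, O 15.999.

First, the molecular formula is C10H7Br2N (counting implicit H from valence).
  Br: 2 × 79.904 = 159.808
  C: 10 × 12.011 = 120.110
  H: 7 × 1.008 = 7.056
  N: 1 × 14.007 = 14.007
Sum: 2×79.904 + 10×12.011 + 7×1.008 + 1×14.007 = 300.981 → 300.98 g/mol.

300.98 g/mol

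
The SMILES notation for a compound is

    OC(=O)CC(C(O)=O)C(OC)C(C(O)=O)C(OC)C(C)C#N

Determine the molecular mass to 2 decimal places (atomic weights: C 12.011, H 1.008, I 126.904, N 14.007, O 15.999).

First, the molecular formula is C13H19NO8 (counting implicit H from valence).
  C: 13 × 12.011 = 156.143
  H: 19 × 1.008 = 19.152
  N: 1 × 14.007 = 14.007
  O: 8 × 15.999 = 127.992
Sum: 13×12.011 + 19×1.008 + 1×14.007 + 8×15.999 = 317.294 → 317.29 g/mol.

317.29 g/mol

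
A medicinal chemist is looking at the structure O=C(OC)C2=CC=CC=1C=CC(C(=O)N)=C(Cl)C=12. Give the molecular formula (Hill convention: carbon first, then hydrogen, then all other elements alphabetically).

C13H10ClNO3

Walk through each heavy atom and fill implicit hydrogens from standard valence (C 4, N 3, O 2, S 2, halogen 1):
  atom 1: O, bond orders sum to 2 (valence 2) → 0 H
  atom 2: C, bond orders sum to 4 (valence 4) → 0 H
  atom 3: O, bond orders sum to 2 (valence 2) → 0 H
  atom 4: C, bond orders sum to 1 (valence 4) → 3 H
  atom 5: C, bond orders sum to 4 (valence 4) → 0 H
  atom 6: C, bond orders sum to 3 (valence 4) → 1 H
  atom 7: C, bond orders sum to 3 (valence 4) → 1 H
  atom 8: C, bond orders sum to 3 (valence 4) → 1 H
  atom 9: C, bond orders sum to 4 (valence 4) → 0 H
  atom 10: C, bond orders sum to 3 (valence 4) → 1 H
  atom 11: C, bond orders sum to 3 (valence 4) → 1 H
  atom 12: C, bond orders sum to 4 (valence 4) → 0 H
  atom 13: C, bond orders sum to 4 (valence 4) → 0 H
  atom 14: O, bond orders sum to 2 (valence 2) → 0 H
  atom 15: N, bond orders sum to 1 (valence 3) → 2 H
  atom 16: C, bond orders sum to 4 (valence 4) → 0 H
  atom 17: Cl (halogen, monovalent) → 0 H
  atom 18: C, bond orders sum to 4 (valence 4) → 0 H
Totals → C:13, H:10, Cl:1, N:1, O:3.
In Hill order: C13H10ClNO3.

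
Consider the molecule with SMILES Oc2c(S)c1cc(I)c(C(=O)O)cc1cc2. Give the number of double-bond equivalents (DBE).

Molecular formula: C11H7IO3S.
DoU = (2C + 2 + N − H − X) / 2, where X is the halogen count and O/S are ignored.
    = (2·11 + 2 + 0 − 7 − 1) / 2 = 16 / 2 = 8.

8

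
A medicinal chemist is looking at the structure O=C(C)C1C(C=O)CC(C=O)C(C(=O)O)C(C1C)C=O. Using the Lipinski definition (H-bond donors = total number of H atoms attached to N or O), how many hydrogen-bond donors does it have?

Donors: find every N or O and count the H atoms it carries.
  atom 1 (O): bond orders sum to 2 → 0 H
  atom 7 (O): bond orders sum to 2 → 0 H
  atom 11 (O): bond orders sum to 2 → 0 H
  atom 14 (O): bond orders sum to 2 → 0 H
  atom 15 (O): bond orders sum to 1 → 1 H
  atom 20 (O): bond orders sum to 2 → 0 H
Lipinski HBD = 1.

1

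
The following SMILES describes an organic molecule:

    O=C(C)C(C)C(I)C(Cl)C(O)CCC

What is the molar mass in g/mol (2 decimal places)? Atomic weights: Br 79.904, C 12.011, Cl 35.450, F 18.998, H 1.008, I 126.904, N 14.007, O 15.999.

First, the molecular formula is C10H18ClIO2 (counting implicit H from valence).
  C: 10 × 12.011 = 120.110
  Cl: 1 × 35.450 = 35.450
  H: 18 × 1.008 = 18.144
  I: 1 × 126.904 = 126.904
  O: 2 × 15.999 = 31.998
Sum: 10×12.011 + 1×35.450 + 18×1.008 + 1×126.904 + 2×15.999 = 332.606 → 332.61 g/mol.

332.61 g/mol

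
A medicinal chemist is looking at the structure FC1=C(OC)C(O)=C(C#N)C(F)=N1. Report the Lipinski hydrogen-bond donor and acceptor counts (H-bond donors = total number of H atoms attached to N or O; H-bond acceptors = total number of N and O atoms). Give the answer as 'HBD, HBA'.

1, 4

Donors: find every N or O and count the H atoms it carries.
  atom 4 (O): bond orders sum to 2 → 0 H
  atom 7 (O): bond orders sum to 1 → 1 H
  atom 10 (N): bond orders sum to 3 → 0 H
  atom 13 (N): bond orders sum to 3 → 0 H
Lipinski HBD = 1.
Acceptors: N atoms = 2, O atoms = 2 → HBA = 4.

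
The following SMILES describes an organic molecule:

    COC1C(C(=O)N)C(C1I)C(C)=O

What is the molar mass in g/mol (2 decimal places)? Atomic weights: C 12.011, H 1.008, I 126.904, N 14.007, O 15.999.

297.09 g/mol

First, the molecular formula is C8H12INO3 (counting implicit H from valence).
  C: 8 × 12.011 = 96.088
  H: 12 × 1.008 = 12.096
  I: 1 × 126.904 = 126.904
  N: 1 × 14.007 = 14.007
  O: 3 × 15.999 = 47.997
Sum: 8×12.011 + 12×1.008 + 1×126.904 + 1×14.007 + 3×15.999 = 297.092 → 297.09 g/mol.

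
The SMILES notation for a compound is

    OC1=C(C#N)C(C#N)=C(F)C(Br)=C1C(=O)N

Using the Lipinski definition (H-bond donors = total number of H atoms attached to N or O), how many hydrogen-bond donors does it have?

3

Donors: find every N or O and count the H atoms it carries.
  atom 1 (O): bond orders sum to 1 → 1 H
  atom 5 (N): bond orders sum to 3 → 0 H
  atom 8 (N): bond orders sum to 3 → 0 H
  atom 15 (O): bond orders sum to 2 → 0 H
  atom 16 (N): bond orders sum to 1 → 2 H
Lipinski HBD = 3.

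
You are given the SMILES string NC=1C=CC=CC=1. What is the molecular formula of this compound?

C6H7N

Walk through each heavy atom and fill implicit hydrogens from standard valence (C 4, N 3, O 2, S 2, halogen 1):
  atom 1: N, bond orders sum to 1 (valence 3) → 2 H
  atom 2: C, bond orders sum to 4 (valence 4) → 0 H
  atom 3: C, bond orders sum to 3 (valence 4) → 1 H
  atom 4: C, bond orders sum to 3 (valence 4) → 1 H
  atom 5: C, bond orders sum to 3 (valence 4) → 1 H
  atom 6: C, bond orders sum to 3 (valence 4) → 1 H
  atom 7: C, bond orders sum to 3 (valence 4) → 1 H
Totals → C:6, H:7, N:1.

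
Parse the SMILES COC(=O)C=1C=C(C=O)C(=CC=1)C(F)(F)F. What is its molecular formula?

Walk through each heavy atom and fill implicit hydrogens from standard valence (C 4, N 3, O 2, S 2, halogen 1):
  atom 1: C, bond orders sum to 1 (valence 4) → 3 H
  atom 2: O, bond orders sum to 2 (valence 2) → 0 H
  atom 3: C, bond orders sum to 4 (valence 4) → 0 H
  atom 4: O, bond orders sum to 2 (valence 2) → 0 H
  atom 5: C, bond orders sum to 4 (valence 4) → 0 H
  atom 6: C, bond orders sum to 3 (valence 4) → 1 H
  atom 7: C, bond orders sum to 4 (valence 4) → 0 H
  atom 8: C, bond orders sum to 3 (valence 4) → 1 H
  atom 9: O, bond orders sum to 2 (valence 2) → 0 H
  atom 10: C, bond orders sum to 4 (valence 4) → 0 H
  atom 11: C, bond orders sum to 3 (valence 4) → 1 H
  atom 12: C, bond orders sum to 3 (valence 4) → 1 H
  atom 13: C, bond orders sum to 4 (valence 4) → 0 H
  atom 14: F (halogen, monovalent) → 0 H
  atom 15: F (halogen, monovalent) → 0 H
  atom 16: F (halogen, monovalent) → 0 H
Totals → C:10, H:7, F:3, O:3.

C10H7F3O3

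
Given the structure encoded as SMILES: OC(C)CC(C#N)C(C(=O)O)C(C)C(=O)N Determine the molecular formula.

C10H16N2O4

Walk through each heavy atom and fill implicit hydrogens from standard valence (C 4, N 3, O 2, S 2, halogen 1):
  atom 1: O, bond orders sum to 1 (valence 2) → 1 H
  atom 2: C, bond orders sum to 3 (valence 4) → 1 H
  atom 3: C, bond orders sum to 1 (valence 4) → 3 H
  atom 4: C, bond orders sum to 2 (valence 4) → 2 H
  atom 5: C, bond orders sum to 3 (valence 4) → 1 H
  atom 6: C, bond orders sum to 4 (valence 4) → 0 H
  atom 7: N, bond orders sum to 3 (valence 3) → 0 H
  atom 8: C, bond orders sum to 3 (valence 4) → 1 H
  atom 9: C, bond orders sum to 4 (valence 4) → 0 H
  atom 10: O, bond orders sum to 2 (valence 2) → 0 H
  atom 11: O, bond orders sum to 1 (valence 2) → 1 H
  atom 12: C, bond orders sum to 3 (valence 4) → 1 H
  atom 13: C, bond orders sum to 1 (valence 4) → 3 H
  atom 14: C, bond orders sum to 4 (valence 4) → 0 H
  atom 15: O, bond orders sum to 2 (valence 2) → 0 H
  atom 16: N, bond orders sum to 1 (valence 3) → 2 H
Totals → C:10, H:16, N:2, O:4.
In Hill order: C10H16N2O4.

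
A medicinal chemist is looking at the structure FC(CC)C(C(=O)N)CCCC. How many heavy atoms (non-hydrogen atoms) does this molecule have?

12

Every atom symbol written in the SMILES (organic subset) is one heavy atom; implicit H are not written.
Heavy atoms by element → C:9, F:1, N:1, O:1.
Total: 12.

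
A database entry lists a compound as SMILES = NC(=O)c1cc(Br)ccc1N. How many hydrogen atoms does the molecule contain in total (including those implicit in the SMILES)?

Walk through each heavy atom and fill implicit hydrogens from standard valence (C 4, N 3, O 2, S 2, halogen 1); for lowercase aromatic atoms, an aromatic c carries 1 H when it has two neighbours and 0 H with three, and aromatic n carries 0 H:
  atom 1: N, bond orders sum to 1 (valence 3) → 2 H
  atom 2: C, bond orders sum to 4 (valence 4) → 0 H
  atom 3: O, bond orders sum to 2 (valence 2) → 0 H
  atom 4: aromatic c, 3 neighbours → 0 H
  atom 5: aromatic c, 2 neighbours → 1 H
  atom 6: aromatic c, 3 neighbours → 0 H
  atom 7: Br (halogen, monovalent) → 0 H
  atom 8: aromatic c, 2 neighbours → 1 H
  atom 9: aromatic c, 2 neighbours → 1 H
  atom 10: aromatic c, 3 neighbours → 0 H
  atom 11: N, bond orders sum to 1 (valence 3) → 2 H
Total hydrogens: 7.

7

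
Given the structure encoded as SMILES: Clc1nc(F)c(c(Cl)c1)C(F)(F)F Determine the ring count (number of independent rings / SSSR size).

1

In SMILES, each pair of matching ring-closure digits denotes one ring-closing bond; the number of such bonds equals the number of independent rings.
Ring-closure bonds here: 1.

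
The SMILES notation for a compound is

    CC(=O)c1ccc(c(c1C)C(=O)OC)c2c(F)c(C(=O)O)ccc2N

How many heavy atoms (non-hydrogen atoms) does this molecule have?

Every atom symbol written in the SMILES (organic subset) is one heavy atom; implicit H are not written.
Heavy atoms by element → C:18, F:1, N:1, O:5.
Total: 25.

25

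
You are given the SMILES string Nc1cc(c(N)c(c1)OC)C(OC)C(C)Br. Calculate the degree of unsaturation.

4

Molecular formula: C11H17BrN2O2.
DoU = (2C + 2 + N − H − X) / 2, where X is the halogen count and O/S are ignored.
    = (2·11 + 2 + 2 − 17 − 1) / 2 = 8 / 2 = 4.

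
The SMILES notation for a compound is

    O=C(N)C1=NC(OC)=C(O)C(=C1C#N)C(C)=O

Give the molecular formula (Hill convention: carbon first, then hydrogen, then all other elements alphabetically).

Walk through each heavy atom and fill implicit hydrogens from standard valence (C 4, N 3, O 2, S 2, halogen 1):
  atom 1: O, bond orders sum to 2 (valence 2) → 0 H
  atom 2: C, bond orders sum to 4 (valence 4) → 0 H
  atom 3: N, bond orders sum to 1 (valence 3) → 2 H
  atom 4: C, bond orders sum to 4 (valence 4) → 0 H
  atom 5: N, bond orders sum to 3 (valence 3) → 0 H
  atom 6: C, bond orders sum to 4 (valence 4) → 0 H
  atom 7: O, bond orders sum to 2 (valence 2) → 0 H
  atom 8: C, bond orders sum to 1 (valence 4) → 3 H
  atom 9: C, bond orders sum to 4 (valence 4) → 0 H
  atom 10: O, bond orders sum to 1 (valence 2) → 1 H
  atom 11: C, bond orders sum to 4 (valence 4) → 0 H
  atom 12: C, bond orders sum to 4 (valence 4) → 0 H
  atom 13: C, bond orders sum to 4 (valence 4) → 0 H
  atom 14: N, bond orders sum to 3 (valence 3) → 0 H
  atom 15: C, bond orders sum to 4 (valence 4) → 0 H
  atom 16: C, bond orders sum to 1 (valence 4) → 3 H
  atom 17: O, bond orders sum to 2 (valence 2) → 0 H
Totals → C:10, H:9, N:3, O:4.
In Hill order: C10H9N3O4.

C10H9N3O4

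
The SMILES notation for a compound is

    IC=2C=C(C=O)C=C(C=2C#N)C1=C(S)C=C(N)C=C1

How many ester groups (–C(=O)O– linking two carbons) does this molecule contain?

0

Scan the SMILES for the ester motif — none present.
Groups that are present: 1 aldehyde, 1 nitrile, 1 primary amine, 1 thiol.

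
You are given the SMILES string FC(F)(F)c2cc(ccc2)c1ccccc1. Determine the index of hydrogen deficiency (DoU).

8

Molecular formula: C13H9F3.
DoU = (2C + 2 + N − H − X) / 2, where X is the halogen count and O/S are ignored.
    = (2·13 + 2 + 0 − 9 − 3) / 2 = 16 / 2 = 8.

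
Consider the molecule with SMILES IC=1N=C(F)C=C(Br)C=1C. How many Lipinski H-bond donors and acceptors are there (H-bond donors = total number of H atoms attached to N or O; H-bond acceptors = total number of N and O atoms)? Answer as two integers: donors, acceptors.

0, 1

Donors: find every N or O and count the H atoms it carries.
  atom 3 (N): bond orders sum to 3 → 0 H
Lipinski HBD = 0.
Acceptors: N atoms = 1, O atoms = 0 → HBA = 1.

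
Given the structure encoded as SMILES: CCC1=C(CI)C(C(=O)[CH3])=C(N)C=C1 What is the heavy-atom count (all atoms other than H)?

Every atom symbol written in the SMILES (organic subset) is one heavy atom; implicit H are not written.
Heavy atoms by element → C:11, I:1, N:1, O:1.
Total: 14.

14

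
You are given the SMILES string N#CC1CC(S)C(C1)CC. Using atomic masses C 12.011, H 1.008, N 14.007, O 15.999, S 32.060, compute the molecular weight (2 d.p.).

First, the molecular formula is C8H13NS (counting implicit H from valence).
  C: 8 × 12.011 = 96.088
  H: 13 × 1.008 = 13.104
  N: 1 × 14.007 = 14.007
  S: 1 × 32.060 = 32.060
Sum: 8×12.011 + 13×1.008 + 1×14.007 + 1×32.060 = 155.259 → 155.26 g/mol.

155.26 g/mol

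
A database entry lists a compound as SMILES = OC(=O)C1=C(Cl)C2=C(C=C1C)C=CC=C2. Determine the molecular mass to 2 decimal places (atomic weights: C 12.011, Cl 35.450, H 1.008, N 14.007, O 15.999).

220.65 g/mol

First, the molecular formula is C12H9ClO2 (counting implicit H from valence).
  C: 12 × 12.011 = 144.132
  Cl: 1 × 35.450 = 35.450
  H: 9 × 1.008 = 9.072
  O: 2 × 15.999 = 31.998
Sum: 12×12.011 + 1×35.450 + 9×1.008 + 2×15.999 = 220.652 → 220.65 g/mol.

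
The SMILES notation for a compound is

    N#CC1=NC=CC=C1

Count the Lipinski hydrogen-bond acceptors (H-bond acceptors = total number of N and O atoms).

2

N atoms: 2; O atoms: 0.
Lipinski HBA = 2 + 0 = 2.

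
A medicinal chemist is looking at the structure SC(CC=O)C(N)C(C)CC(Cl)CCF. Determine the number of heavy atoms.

15

Every atom symbol written in the SMILES (organic subset) is one heavy atom; implicit H are not written.
Heavy atoms by element → C:10, Cl:1, F:1, N:1, O:1, S:1.
Total: 15.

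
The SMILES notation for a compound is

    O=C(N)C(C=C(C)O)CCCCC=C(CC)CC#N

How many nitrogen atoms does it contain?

2

Scan the SMILES for N atoms (remember two-letter symbols like Cl and Br are single atoms).
Nitrogen count: 2.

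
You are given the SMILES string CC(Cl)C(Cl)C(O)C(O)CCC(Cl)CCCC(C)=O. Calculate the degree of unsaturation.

Molecular formula: C13H23Cl3O3.
DoU = (2C + 2 + N − H − X) / 2, where X is the halogen count and O/S are ignored.
    = (2·13 + 2 + 0 − 23 − 3) / 2 = 2 / 2 = 1.

1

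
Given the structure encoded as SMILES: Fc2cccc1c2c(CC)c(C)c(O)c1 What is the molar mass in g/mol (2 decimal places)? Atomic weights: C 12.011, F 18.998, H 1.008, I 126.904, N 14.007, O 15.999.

204.24 g/mol

First, the molecular formula is C13H13FO (counting implicit H from valence).
  C: 13 × 12.011 = 156.143
  F: 1 × 18.998 = 18.998
  H: 13 × 1.008 = 13.104
  O: 1 × 15.999 = 15.999
Sum: 13×12.011 + 1×18.998 + 13×1.008 + 1×15.999 = 204.244 → 204.24 g/mol.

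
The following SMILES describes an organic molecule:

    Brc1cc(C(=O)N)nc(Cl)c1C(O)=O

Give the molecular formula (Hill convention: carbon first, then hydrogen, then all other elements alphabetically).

C7H4BrClN2O3

Walk through each heavy atom and fill implicit hydrogens from standard valence (C 4, N 3, O 2, S 2, halogen 1); for lowercase aromatic atoms, an aromatic c carries 1 H when it has two neighbours and 0 H with three, and aromatic n carries 0 H:
  atom 1: Br (halogen, monovalent) → 0 H
  atom 2: aromatic c, 3 neighbours → 0 H
  atom 3: aromatic c, 2 neighbours → 1 H
  atom 4: aromatic c, 3 neighbours → 0 H
  atom 5: C, bond orders sum to 4 (valence 4) → 0 H
  atom 6: O, bond orders sum to 2 (valence 2) → 0 H
  atom 7: N, bond orders sum to 1 (valence 3) → 2 H
  atom 8: aromatic n, 2 neighbours → 0 H
  atom 9: aromatic c, 3 neighbours → 0 H
  atom 10: Cl (halogen, monovalent) → 0 H
  atom 11: aromatic c, 3 neighbours → 0 H
  atom 12: C, bond orders sum to 4 (valence 4) → 0 H
  atom 13: O, bond orders sum to 1 (valence 2) → 1 H
  atom 14: O, bond orders sum to 2 (valence 2) → 0 H
Totals → C:7, H:4, Br:1, Cl:1, N:2, O:3.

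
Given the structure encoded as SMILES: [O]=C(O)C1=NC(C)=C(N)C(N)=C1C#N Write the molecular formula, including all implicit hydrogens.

C8H8N4O2

Walk through each heavy atom and fill implicit hydrogens from standard valence (C 4, N 3, O 2, S 2, halogen 1):
  atom 1: O with explicit H count 0
  atom 2: C, bond orders sum to 4 (valence 4) → 0 H
  atom 3: O, bond orders sum to 1 (valence 2) → 1 H
  atom 4: C, bond orders sum to 4 (valence 4) → 0 H
  atom 5: N, bond orders sum to 3 (valence 3) → 0 H
  atom 6: C, bond orders sum to 4 (valence 4) → 0 H
  atom 7: C, bond orders sum to 1 (valence 4) → 3 H
  atom 8: C, bond orders sum to 4 (valence 4) → 0 H
  atom 9: N, bond orders sum to 1 (valence 3) → 2 H
  atom 10: C, bond orders sum to 4 (valence 4) → 0 H
  atom 11: N, bond orders sum to 1 (valence 3) → 2 H
  atom 12: C, bond orders sum to 4 (valence 4) → 0 H
  atom 13: C, bond orders sum to 4 (valence 4) → 0 H
  atom 14: N, bond orders sum to 3 (valence 3) → 0 H
Totals → C:8, H:8, N:4, O:2.
In Hill order: C8H8N4O2.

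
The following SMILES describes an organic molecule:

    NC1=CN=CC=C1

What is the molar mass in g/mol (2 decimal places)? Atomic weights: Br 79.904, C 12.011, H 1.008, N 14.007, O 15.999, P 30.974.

First, the molecular formula is C5H6N2 (counting implicit H from valence).
  C: 5 × 12.011 = 60.055
  H: 6 × 1.008 = 6.048
  N: 2 × 14.007 = 28.014
Sum: 5×12.011 + 6×1.008 + 2×14.007 = 94.117 → 94.12 g/mol.

94.12 g/mol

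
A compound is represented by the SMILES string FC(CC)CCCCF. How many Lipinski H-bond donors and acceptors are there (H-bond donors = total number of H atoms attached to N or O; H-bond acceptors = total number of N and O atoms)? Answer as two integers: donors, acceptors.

Donors: find every N or O and count the H atoms it carries.
  (no N or O atoms present)
Lipinski HBD = 0.
Acceptors: N atoms = 0, O atoms = 0 → HBA = 0.

0, 0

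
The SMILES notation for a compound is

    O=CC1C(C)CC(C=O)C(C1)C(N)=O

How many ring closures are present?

In SMILES, each pair of matching ring-closure digits denotes one ring-closing bond; the number of such bonds equals the number of independent rings.
Ring-closure bonds here: 1.

1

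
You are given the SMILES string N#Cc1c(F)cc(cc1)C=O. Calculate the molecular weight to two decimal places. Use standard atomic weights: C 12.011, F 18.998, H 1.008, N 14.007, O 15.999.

First, the molecular formula is C8H4FNO (counting implicit H from valence).
  C: 8 × 12.011 = 96.088
  F: 1 × 18.998 = 18.998
  H: 4 × 1.008 = 4.032
  N: 1 × 14.007 = 14.007
  O: 1 × 15.999 = 15.999
Sum: 8×12.011 + 1×18.998 + 4×1.008 + 1×14.007 + 1×15.999 = 149.124 → 149.12 g/mol.

149.12 g/mol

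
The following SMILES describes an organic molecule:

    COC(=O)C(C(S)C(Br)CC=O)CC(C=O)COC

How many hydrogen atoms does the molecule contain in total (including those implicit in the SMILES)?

Walk through each heavy atom and fill implicit hydrogens from standard valence (C 4, N 3, O 2, S 2, halogen 1):
  atom 1: C, bond orders sum to 1 (valence 4) → 3 H
  atom 2: O, bond orders sum to 2 (valence 2) → 0 H
  atom 3: C, bond orders sum to 4 (valence 4) → 0 H
  atom 4: O, bond orders sum to 2 (valence 2) → 0 H
  atom 5: C, bond orders sum to 3 (valence 4) → 1 H
  atom 6: C, bond orders sum to 3 (valence 4) → 1 H
  atom 7: S, bond orders sum to 1 (valence 2) → 1 H
  atom 8: C, bond orders sum to 3 (valence 4) → 1 H
  atom 9: Br (halogen, monovalent) → 0 H
  atom 10: C, bond orders sum to 2 (valence 4) → 2 H
  atom 11: C, bond orders sum to 3 (valence 4) → 1 H
  atom 12: O, bond orders sum to 2 (valence 2) → 0 H
  atom 13: C, bond orders sum to 2 (valence 4) → 2 H
  atom 14: C, bond orders sum to 3 (valence 4) → 1 H
  atom 15: C, bond orders sum to 3 (valence 4) → 1 H
  atom 16: O, bond orders sum to 2 (valence 2) → 0 H
  atom 17: C, bond orders sum to 2 (valence 4) → 2 H
  atom 18: O, bond orders sum to 2 (valence 2) → 0 H
  atom 19: C, bond orders sum to 1 (valence 4) → 3 H
Total hydrogens: 19.

19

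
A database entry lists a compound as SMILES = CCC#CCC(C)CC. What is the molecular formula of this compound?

Walk through each heavy atom and fill implicit hydrogens from standard valence (C 4, N 3, O 2, S 2, halogen 1):
  atom 1: C, bond orders sum to 1 (valence 4) → 3 H
  atom 2: C, bond orders sum to 2 (valence 4) → 2 H
  atom 3: C, bond orders sum to 4 (valence 4) → 0 H
  atom 4: C, bond orders sum to 4 (valence 4) → 0 H
  atom 5: C, bond orders sum to 2 (valence 4) → 2 H
  atom 6: C, bond orders sum to 3 (valence 4) → 1 H
  atom 7: C, bond orders sum to 1 (valence 4) → 3 H
  atom 8: C, bond orders sum to 2 (valence 4) → 2 H
  atom 9: C, bond orders sum to 1 (valence 4) → 3 H
Totals → C:9, H:16.

C9H16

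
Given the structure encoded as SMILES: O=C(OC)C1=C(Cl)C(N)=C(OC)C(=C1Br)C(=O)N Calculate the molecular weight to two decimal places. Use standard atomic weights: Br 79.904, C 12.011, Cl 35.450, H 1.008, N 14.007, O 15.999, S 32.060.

337.55 g/mol

First, the molecular formula is C10H10BrClN2O4 (counting implicit H from valence).
  Br: 1 × 79.904 = 79.904
  C: 10 × 12.011 = 120.110
  Cl: 1 × 35.450 = 35.450
  H: 10 × 1.008 = 10.080
  N: 2 × 14.007 = 28.014
  O: 4 × 15.999 = 63.996
Sum: 1×79.904 + 10×12.011 + 1×35.450 + 10×1.008 + 2×14.007 + 4×15.999 = 337.554 → 337.55 g/mol.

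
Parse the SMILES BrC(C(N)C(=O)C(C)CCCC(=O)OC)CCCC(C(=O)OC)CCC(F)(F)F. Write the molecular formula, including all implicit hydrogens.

C19H31BrF3NO5

Walk through each heavy atom and fill implicit hydrogens from standard valence (C 4, N 3, O 2, S 2, halogen 1):
  atom 1: Br (halogen, monovalent) → 0 H
  atom 2: C, bond orders sum to 3 (valence 4) → 1 H
  atom 3: C, bond orders sum to 3 (valence 4) → 1 H
  atom 4: N, bond orders sum to 1 (valence 3) → 2 H
  atom 5: C, bond orders sum to 4 (valence 4) → 0 H
  atom 6: O, bond orders sum to 2 (valence 2) → 0 H
  atom 7: C, bond orders sum to 3 (valence 4) → 1 H
  atom 8: C, bond orders sum to 1 (valence 4) → 3 H
  atom 9: C, bond orders sum to 2 (valence 4) → 2 H
  atom 10: C, bond orders sum to 2 (valence 4) → 2 H
  atom 11: C, bond orders sum to 2 (valence 4) → 2 H
  atom 12: C, bond orders sum to 4 (valence 4) → 0 H
  atom 13: O, bond orders sum to 2 (valence 2) → 0 H
  atom 14: O, bond orders sum to 2 (valence 2) → 0 H
  atom 15: C, bond orders sum to 1 (valence 4) → 3 H
  atom 16: C, bond orders sum to 2 (valence 4) → 2 H
  atom 17: C, bond orders sum to 2 (valence 4) → 2 H
  atom 18: C, bond orders sum to 2 (valence 4) → 2 H
  atom 19: C, bond orders sum to 3 (valence 4) → 1 H
  atom 20: C, bond orders sum to 4 (valence 4) → 0 H
  atom 21: O, bond orders sum to 2 (valence 2) → 0 H
  atom 22: O, bond orders sum to 2 (valence 2) → 0 H
  atom 23: C, bond orders sum to 1 (valence 4) → 3 H
  atom 24: C, bond orders sum to 2 (valence 4) → 2 H
  atom 25: C, bond orders sum to 2 (valence 4) → 2 H
  atom 26: C, bond orders sum to 4 (valence 4) → 0 H
  atom 27: F (halogen, monovalent) → 0 H
  atom 28: F (halogen, monovalent) → 0 H
  atom 29: F (halogen, monovalent) → 0 H
Totals → C:19, H:31, Br:1, F:3, N:1, O:5.
In Hill order: C19H31BrF3NO5.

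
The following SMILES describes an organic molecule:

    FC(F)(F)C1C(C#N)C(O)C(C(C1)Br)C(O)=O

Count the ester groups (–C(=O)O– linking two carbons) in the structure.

0

Scan the SMILES for the ester motif — none present.
Groups that are present: 1 carboxylic acid, 1 hydroxyl, 1 nitrile.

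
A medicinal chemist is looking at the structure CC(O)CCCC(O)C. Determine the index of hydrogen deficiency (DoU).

0

Degree of unsaturation = (number of rings) + (number of π bonds).
Ring closures in the SMILES: 0.
π bonds: none → 0 DoU from unsaturation.
Total DoU = 0 + 0 = 0.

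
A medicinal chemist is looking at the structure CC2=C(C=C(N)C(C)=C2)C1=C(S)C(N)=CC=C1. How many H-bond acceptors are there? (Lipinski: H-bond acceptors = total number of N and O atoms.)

N atoms: 2; O atoms: 0.
Lipinski HBA = 2 + 0 = 2.

2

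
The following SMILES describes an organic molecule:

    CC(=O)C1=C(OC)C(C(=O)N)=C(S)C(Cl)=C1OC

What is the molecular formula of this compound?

Walk through each heavy atom and fill implicit hydrogens from standard valence (C 4, N 3, O 2, S 2, halogen 1):
  atom 1: C, bond orders sum to 1 (valence 4) → 3 H
  atom 2: C, bond orders sum to 4 (valence 4) → 0 H
  atom 3: O, bond orders sum to 2 (valence 2) → 0 H
  atom 4: C, bond orders sum to 4 (valence 4) → 0 H
  atom 5: C, bond orders sum to 4 (valence 4) → 0 H
  atom 6: O, bond orders sum to 2 (valence 2) → 0 H
  atom 7: C, bond orders sum to 1 (valence 4) → 3 H
  atom 8: C, bond orders sum to 4 (valence 4) → 0 H
  atom 9: C, bond orders sum to 4 (valence 4) → 0 H
  atom 10: O, bond orders sum to 2 (valence 2) → 0 H
  atom 11: N, bond orders sum to 1 (valence 3) → 2 H
  atom 12: C, bond orders sum to 4 (valence 4) → 0 H
  atom 13: S, bond orders sum to 1 (valence 2) → 1 H
  atom 14: C, bond orders sum to 4 (valence 4) → 0 H
  atom 15: Cl (halogen, monovalent) → 0 H
  atom 16: C, bond orders sum to 4 (valence 4) → 0 H
  atom 17: O, bond orders sum to 2 (valence 2) → 0 H
  atom 18: C, bond orders sum to 1 (valence 4) → 3 H
Totals → C:11, H:12, Cl:1, N:1, O:4, S:1.

C11H12ClNO4S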